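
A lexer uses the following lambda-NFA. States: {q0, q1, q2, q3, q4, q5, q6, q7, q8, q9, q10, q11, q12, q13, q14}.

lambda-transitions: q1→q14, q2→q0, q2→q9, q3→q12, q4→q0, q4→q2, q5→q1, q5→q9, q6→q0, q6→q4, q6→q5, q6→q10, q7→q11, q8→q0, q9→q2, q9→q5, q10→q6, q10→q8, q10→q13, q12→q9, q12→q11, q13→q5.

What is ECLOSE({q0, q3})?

{q0, q1, q2, q3, q5, q9, q11, q12, q14}

Start with {q0, q3}.
From q3 via lambda: add q12.
From q12 via lambda: add q9, q11.
From q9 via lambda: add q2, q5.
From q5 via lambda: add q1.
From q1 via lambda: add q14.
No new states can be added; the closed set is {q0, q1, q2, q3, q5, q9, q11, q12, q14}.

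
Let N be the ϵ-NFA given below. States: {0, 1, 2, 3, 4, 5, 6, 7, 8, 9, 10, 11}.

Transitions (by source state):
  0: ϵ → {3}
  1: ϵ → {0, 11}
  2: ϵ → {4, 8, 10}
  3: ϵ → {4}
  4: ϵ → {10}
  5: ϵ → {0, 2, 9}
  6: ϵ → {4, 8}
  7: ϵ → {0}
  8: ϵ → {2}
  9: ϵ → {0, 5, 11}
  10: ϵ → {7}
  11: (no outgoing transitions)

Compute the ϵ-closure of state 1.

Start with {1}.
From 1 via ϵ: add 0, 11.
From 0 via ϵ: add 3.
From 3 via ϵ: add 4.
From 4 via ϵ: add 10.
From 10 via ϵ: add 7.
No new states can be added; the closed set is {0, 1, 3, 4, 7, 10, 11}.

{0, 1, 3, 4, 7, 10, 11}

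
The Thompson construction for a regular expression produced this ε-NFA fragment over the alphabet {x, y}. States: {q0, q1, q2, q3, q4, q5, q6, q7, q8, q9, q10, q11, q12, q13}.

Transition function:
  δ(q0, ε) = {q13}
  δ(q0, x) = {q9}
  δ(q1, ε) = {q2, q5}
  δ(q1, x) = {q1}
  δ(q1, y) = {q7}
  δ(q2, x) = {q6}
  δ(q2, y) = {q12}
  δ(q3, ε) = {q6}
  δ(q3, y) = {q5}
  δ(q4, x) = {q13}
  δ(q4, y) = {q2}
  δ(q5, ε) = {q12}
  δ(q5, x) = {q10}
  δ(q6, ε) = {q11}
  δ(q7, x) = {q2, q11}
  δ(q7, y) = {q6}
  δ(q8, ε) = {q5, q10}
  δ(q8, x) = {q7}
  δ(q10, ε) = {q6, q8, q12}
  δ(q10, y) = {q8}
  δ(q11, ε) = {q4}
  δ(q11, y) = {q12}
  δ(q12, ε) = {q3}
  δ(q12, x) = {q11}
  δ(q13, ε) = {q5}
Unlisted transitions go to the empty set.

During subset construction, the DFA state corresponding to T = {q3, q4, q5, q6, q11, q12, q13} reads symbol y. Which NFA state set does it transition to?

q3 on y → {q5}.
q4 on y → {q2}.
q11 on y → {q12}.
No y-transition from q5, q6, q12, q13.
Union after reading y: {q2, q5, q12}.
Now take the ε-closure:
From q12 via ε: add q3.
From q3 via ε: add q6.
From q6 via ε: add q11.
From q11 via ε: add q4.
No new states can be added; the closed set is {q2, q3, q4, q5, q6, q11, q12}.

{q2, q3, q4, q5, q6, q11, q12}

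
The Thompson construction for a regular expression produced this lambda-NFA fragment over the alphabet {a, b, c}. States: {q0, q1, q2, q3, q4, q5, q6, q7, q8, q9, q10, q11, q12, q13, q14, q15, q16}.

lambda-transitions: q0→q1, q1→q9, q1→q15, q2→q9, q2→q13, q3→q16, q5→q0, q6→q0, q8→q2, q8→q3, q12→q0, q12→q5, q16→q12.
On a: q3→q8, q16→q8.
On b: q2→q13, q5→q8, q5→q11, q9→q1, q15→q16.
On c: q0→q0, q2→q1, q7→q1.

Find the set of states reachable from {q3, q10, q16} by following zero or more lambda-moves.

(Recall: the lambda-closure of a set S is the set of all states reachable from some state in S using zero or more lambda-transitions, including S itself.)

Start with {q3, q10, q16}.
From q16 via lambda: add q12.
From q12 via lambda: add q0, q5.
From q0 via lambda: add q1.
From q1 via lambda: add q9, q15.
No new states can be added; the closed set is {q0, q1, q3, q5, q9, q10, q12, q15, q16}.

{q0, q1, q3, q5, q9, q10, q12, q15, q16}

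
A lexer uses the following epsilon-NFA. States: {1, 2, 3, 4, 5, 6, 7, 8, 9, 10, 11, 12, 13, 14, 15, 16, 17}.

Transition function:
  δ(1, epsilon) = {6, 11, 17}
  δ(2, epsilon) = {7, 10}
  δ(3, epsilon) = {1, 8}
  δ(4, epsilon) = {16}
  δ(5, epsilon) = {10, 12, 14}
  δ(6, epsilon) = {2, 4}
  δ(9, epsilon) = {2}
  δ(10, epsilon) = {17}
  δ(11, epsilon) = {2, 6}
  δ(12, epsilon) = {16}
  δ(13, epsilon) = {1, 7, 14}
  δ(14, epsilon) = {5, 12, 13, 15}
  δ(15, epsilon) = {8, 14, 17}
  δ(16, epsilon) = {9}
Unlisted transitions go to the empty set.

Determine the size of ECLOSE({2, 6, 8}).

9

Start with {2, 6, 8}.
From 2 via epsilon: add 7, 10.
From 6 via epsilon: add 4.
From 4 via epsilon: add 16.
From 10 via epsilon: add 17.
From 16 via epsilon: add 9.
epsilon-closure = {2, 4, 6, 7, 8, 9, 10, 16, 17}, which has 9 states.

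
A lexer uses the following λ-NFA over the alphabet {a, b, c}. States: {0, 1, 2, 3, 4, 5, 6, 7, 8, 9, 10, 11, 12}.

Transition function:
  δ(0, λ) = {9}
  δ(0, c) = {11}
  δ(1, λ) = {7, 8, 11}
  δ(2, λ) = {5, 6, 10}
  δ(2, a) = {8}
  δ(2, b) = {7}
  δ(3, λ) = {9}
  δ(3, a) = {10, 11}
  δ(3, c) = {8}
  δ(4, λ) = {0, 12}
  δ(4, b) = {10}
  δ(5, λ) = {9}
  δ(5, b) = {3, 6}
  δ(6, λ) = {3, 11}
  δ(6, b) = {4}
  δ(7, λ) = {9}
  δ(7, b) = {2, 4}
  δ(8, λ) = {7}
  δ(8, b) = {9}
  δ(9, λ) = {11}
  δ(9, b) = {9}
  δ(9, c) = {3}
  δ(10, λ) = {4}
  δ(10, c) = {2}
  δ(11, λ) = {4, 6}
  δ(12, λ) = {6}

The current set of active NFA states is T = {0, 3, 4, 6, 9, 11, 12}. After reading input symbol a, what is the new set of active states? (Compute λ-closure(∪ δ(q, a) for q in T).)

3 on a → {10, 11}.
No a-transition from 0, 4, 6, 9, 11, 12.
Union after reading a: {10, 11}.
Now take the λ-closure:
From 10 via λ: add 4.
From 11 via λ: add 6.
From 4 via λ: add 0, 12.
From 6 via λ: add 3.
From 0 via λ: add 9.
No new states can be added; the closed set is {0, 3, 4, 6, 9, 10, 11, 12}.

{0, 3, 4, 6, 9, 10, 11, 12}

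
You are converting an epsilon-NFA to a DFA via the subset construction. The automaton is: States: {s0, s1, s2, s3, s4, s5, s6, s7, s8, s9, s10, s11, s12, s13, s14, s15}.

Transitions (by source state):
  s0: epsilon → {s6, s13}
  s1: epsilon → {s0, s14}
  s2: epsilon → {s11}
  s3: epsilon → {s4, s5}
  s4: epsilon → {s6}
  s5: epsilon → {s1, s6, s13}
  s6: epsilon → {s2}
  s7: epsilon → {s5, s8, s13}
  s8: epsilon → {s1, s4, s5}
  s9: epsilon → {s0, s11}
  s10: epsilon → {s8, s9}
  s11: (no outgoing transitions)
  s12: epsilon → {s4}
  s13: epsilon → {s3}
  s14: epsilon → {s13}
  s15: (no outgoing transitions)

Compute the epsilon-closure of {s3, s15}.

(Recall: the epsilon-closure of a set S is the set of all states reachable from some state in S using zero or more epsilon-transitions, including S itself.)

{s0, s1, s2, s3, s4, s5, s6, s11, s13, s14, s15}

Start with {s3, s15}.
From s3 via epsilon: add s4, s5.
From s4 via epsilon: add s6.
From s5 via epsilon: add s1, s13.
From s1 via epsilon: add s0, s14.
From s6 via epsilon: add s2.
From s2 via epsilon: add s11.
No new states can be added; the closed set is {s0, s1, s2, s3, s4, s5, s6, s11, s13, s14, s15}.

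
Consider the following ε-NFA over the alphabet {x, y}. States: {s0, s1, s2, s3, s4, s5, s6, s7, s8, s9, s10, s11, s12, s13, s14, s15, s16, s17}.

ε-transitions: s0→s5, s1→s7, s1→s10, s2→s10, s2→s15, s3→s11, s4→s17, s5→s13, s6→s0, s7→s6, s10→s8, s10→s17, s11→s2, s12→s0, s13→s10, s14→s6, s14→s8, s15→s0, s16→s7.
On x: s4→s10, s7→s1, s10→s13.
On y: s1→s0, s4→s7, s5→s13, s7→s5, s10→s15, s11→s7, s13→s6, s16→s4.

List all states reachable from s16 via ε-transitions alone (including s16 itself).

Start with {s16}.
From s16 via ε: add s7.
From s7 via ε: add s6.
From s6 via ε: add s0.
From s0 via ε: add s5.
From s5 via ε: add s13.
From s13 via ε: add s10.
From s10 via ε: add s8, s17.
No new states can be added; the closed set is {s0, s5, s6, s7, s8, s10, s13, s16, s17}.

{s0, s5, s6, s7, s8, s10, s13, s16, s17}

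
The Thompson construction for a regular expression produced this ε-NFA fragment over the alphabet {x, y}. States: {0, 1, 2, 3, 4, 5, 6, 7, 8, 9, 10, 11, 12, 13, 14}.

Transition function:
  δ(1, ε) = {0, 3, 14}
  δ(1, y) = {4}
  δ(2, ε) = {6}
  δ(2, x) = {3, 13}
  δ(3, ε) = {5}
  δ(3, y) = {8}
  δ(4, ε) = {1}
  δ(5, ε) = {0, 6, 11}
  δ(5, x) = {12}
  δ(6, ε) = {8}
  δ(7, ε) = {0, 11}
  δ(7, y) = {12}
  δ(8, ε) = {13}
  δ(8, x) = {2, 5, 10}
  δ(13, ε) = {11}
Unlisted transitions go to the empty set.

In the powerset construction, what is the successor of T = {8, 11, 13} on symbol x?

{0, 2, 5, 6, 8, 10, 11, 13}

8 on x → {2, 5, 10}.
No x-transition from 11, 13.
Union after reading x: {2, 5, 10}.
Now take the ε-closure:
From 2 via ε: add 6.
From 5 via ε: add 0, 11.
From 6 via ε: add 8.
From 8 via ε: add 13.
No new states can be added; the closed set is {0, 2, 5, 6, 8, 10, 11, 13}.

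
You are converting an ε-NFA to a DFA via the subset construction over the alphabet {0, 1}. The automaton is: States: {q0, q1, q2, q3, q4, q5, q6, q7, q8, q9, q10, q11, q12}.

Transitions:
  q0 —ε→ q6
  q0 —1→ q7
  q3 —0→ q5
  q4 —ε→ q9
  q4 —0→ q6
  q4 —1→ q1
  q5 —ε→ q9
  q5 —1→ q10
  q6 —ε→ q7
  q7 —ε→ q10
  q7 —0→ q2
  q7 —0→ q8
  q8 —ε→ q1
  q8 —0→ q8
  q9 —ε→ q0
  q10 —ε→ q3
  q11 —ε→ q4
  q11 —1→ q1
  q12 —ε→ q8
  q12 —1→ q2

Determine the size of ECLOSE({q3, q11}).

Start with {q3, q11}.
From q11 via ε: add q4.
From q4 via ε: add q9.
From q9 via ε: add q0.
From q0 via ε: add q6.
From q6 via ε: add q7.
From q7 via ε: add q10.
ε-closure = {q0, q3, q4, q6, q7, q9, q10, q11}, which has 8 states.

8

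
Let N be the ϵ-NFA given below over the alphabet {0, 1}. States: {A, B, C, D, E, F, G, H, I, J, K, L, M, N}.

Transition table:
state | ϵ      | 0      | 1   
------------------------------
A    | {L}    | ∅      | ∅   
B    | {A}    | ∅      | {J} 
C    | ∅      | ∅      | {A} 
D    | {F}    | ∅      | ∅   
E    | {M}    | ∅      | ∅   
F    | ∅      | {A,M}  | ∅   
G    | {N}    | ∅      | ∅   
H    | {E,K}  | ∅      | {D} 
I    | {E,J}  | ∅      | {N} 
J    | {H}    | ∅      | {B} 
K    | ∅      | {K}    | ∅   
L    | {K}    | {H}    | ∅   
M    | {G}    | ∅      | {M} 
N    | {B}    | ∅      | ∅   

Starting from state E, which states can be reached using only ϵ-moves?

{A, B, E, G, K, L, M, N}

Start with {E}.
From E via ϵ: add M.
From M via ϵ: add G.
From G via ϵ: add N.
From N via ϵ: add B.
From B via ϵ: add A.
From A via ϵ: add L.
From L via ϵ: add K.
No new states can be added; the closed set is {A, B, E, G, K, L, M, N}.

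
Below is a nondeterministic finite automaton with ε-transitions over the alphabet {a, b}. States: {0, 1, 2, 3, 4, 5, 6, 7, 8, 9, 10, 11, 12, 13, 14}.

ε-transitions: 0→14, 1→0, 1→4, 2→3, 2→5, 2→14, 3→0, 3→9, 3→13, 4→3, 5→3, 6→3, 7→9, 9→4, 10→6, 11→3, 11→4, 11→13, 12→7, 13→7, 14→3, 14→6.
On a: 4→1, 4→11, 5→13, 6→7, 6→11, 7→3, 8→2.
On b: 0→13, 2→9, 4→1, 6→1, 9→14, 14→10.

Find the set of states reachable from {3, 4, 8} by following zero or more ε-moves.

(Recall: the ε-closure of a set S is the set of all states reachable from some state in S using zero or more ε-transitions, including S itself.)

{0, 3, 4, 6, 7, 8, 9, 13, 14}

Start with {3, 4, 8}.
From 3 via ε: add 0, 9, 13.
From 0 via ε: add 14.
From 13 via ε: add 7.
From 14 via ε: add 6.
No new states can be added; the closed set is {0, 3, 4, 6, 7, 8, 9, 13, 14}.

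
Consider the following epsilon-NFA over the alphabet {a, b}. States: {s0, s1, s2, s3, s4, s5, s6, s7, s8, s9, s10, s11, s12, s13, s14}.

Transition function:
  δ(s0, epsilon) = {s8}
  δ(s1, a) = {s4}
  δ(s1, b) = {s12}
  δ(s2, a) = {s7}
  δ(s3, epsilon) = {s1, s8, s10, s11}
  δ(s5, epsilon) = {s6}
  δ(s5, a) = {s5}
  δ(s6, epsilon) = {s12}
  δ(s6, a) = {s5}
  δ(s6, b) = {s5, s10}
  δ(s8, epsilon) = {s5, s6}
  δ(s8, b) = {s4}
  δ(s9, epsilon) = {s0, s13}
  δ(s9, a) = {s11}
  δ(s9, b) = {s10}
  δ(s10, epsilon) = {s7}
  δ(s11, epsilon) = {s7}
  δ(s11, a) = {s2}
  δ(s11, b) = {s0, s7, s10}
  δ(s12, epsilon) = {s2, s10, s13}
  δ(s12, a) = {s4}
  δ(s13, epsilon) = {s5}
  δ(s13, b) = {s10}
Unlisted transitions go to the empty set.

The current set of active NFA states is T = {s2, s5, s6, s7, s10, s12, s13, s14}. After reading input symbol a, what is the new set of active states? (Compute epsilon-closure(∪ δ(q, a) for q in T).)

{s2, s4, s5, s6, s7, s10, s12, s13}

s2 on a → {s7}.
s5 on a → {s5}.
s6 on a → {s5}.
s12 on a → {s4}.
No a-transition from s7, s10, s13, s14.
Union after reading a: {s4, s5, s7}.
Now take the epsilon-closure:
From s5 via epsilon: add s6.
From s6 via epsilon: add s12.
From s12 via epsilon: add s2, s10, s13.
No new states can be added; the closed set is {s2, s4, s5, s6, s7, s10, s12, s13}.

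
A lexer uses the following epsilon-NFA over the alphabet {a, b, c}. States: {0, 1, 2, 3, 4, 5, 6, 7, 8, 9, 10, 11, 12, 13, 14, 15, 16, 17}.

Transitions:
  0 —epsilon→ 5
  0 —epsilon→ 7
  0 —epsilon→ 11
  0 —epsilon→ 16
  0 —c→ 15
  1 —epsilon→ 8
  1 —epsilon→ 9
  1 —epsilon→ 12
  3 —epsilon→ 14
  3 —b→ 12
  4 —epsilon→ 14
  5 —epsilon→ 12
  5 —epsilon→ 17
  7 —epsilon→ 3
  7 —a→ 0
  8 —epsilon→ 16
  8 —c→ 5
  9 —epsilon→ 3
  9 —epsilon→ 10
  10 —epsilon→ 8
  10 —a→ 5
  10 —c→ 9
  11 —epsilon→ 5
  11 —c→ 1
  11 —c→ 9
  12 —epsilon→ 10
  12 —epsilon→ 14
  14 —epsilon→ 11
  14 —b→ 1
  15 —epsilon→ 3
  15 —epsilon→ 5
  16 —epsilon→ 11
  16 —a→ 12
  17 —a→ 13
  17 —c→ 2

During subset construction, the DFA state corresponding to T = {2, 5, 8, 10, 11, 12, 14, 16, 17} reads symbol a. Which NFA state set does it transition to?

{5, 8, 10, 11, 12, 13, 14, 16, 17}

10 on a → {5}.
16 on a → {12}.
17 on a → {13}.
No a-transition from 2, 5, 8, 11, 12, 14.
Union after reading a: {5, 12, 13}.
Now take the epsilon-closure:
From 5 via epsilon: add 17.
From 12 via epsilon: add 10, 14.
From 10 via epsilon: add 8.
From 14 via epsilon: add 11.
From 8 via epsilon: add 16.
No new states can be added; the closed set is {5, 8, 10, 11, 12, 13, 14, 16, 17}.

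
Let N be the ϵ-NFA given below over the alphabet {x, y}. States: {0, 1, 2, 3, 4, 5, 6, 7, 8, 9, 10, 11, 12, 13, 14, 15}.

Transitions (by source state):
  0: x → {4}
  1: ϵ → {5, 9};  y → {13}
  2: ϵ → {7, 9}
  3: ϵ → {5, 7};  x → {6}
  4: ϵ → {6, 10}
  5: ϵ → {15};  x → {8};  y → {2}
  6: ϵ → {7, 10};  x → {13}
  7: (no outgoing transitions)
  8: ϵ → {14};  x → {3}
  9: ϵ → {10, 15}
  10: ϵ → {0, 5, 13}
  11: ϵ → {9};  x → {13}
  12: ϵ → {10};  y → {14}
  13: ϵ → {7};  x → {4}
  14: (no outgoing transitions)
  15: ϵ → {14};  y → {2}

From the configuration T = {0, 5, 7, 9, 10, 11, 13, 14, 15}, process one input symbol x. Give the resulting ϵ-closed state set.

{0, 4, 5, 6, 7, 8, 10, 13, 14, 15}

0 on x → {4}.
5 on x → {8}.
11 on x → {13}.
13 on x → {4}.
No x-transition from 7, 9, 10, 14, 15.
Union after reading x: {4, 8, 13}.
Now take the ϵ-closure:
From 4 via ϵ: add 6, 10.
From 8 via ϵ: add 14.
From 13 via ϵ: add 7.
From 10 via ϵ: add 0, 5.
From 5 via ϵ: add 15.
No new states can be added; the closed set is {0, 4, 5, 6, 7, 8, 10, 13, 14, 15}.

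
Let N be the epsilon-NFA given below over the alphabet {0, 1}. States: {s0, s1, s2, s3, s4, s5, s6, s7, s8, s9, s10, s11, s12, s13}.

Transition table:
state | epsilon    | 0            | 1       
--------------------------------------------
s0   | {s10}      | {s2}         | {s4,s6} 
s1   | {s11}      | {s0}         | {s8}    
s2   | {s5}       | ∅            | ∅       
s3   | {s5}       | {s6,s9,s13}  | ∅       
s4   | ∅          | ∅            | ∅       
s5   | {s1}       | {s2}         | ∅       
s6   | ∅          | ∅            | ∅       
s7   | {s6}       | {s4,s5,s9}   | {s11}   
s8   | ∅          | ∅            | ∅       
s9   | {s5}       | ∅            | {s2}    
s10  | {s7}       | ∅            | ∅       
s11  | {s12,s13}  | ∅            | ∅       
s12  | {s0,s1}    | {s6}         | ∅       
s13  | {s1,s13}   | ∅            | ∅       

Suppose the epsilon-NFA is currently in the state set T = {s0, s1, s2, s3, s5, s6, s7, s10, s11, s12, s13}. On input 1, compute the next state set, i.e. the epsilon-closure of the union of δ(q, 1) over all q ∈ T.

s0 on 1 → {s4, s6}.
s1 on 1 → {s8}.
s7 on 1 → {s11}.
No 1-transition from s2, s3, s5, s6, s10, s11, s12, s13.
Union after reading 1: {s4, s6, s8, s11}.
Now take the epsilon-closure:
From s11 via epsilon: add s12, s13.
From s12 via epsilon: add s0, s1.
From s0 via epsilon: add s10.
From s10 via epsilon: add s7.
No new states can be added; the closed set is {s0, s1, s4, s6, s7, s8, s10, s11, s12, s13}.

{s0, s1, s4, s6, s7, s8, s10, s11, s12, s13}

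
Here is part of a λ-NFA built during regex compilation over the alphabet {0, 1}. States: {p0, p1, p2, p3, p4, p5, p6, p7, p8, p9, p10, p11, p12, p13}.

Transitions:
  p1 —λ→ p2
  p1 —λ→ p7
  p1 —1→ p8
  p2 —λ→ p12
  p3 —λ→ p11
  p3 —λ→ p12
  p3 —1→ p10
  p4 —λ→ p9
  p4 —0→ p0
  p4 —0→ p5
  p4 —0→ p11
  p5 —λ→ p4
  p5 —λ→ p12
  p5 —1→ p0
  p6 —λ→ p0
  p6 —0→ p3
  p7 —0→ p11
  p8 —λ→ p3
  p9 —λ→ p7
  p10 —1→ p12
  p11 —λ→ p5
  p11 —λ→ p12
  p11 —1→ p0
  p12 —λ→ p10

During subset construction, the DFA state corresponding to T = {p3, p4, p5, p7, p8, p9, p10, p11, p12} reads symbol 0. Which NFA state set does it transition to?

{p0, p4, p5, p7, p9, p10, p11, p12}

p4 on 0 → {p0, p5, p11}.
p7 on 0 → {p11}.
No 0-transition from p3, p5, p8, p9, p10, p11, p12.
Union after reading 0: {p0, p5, p11}.
Now take the λ-closure:
From p5 via λ: add p4, p12.
From p4 via λ: add p9.
From p12 via λ: add p10.
From p9 via λ: add p7.
No new states can be added; the closed set is {p0, p4, p5, p7, p9, p10, p11, p12}.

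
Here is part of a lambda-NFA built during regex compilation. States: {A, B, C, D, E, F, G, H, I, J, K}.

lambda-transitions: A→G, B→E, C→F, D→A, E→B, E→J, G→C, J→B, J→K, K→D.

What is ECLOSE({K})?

Start with {K}.
From K via lambda: add D.
From D via lambda: add A.
From A via lambda: add G.
From G via lambda: add C.
From C via lambda: add F.
No new states can be added; the closed set is {A, C, D, F, G, K}.

{A, C, D, F, G, K}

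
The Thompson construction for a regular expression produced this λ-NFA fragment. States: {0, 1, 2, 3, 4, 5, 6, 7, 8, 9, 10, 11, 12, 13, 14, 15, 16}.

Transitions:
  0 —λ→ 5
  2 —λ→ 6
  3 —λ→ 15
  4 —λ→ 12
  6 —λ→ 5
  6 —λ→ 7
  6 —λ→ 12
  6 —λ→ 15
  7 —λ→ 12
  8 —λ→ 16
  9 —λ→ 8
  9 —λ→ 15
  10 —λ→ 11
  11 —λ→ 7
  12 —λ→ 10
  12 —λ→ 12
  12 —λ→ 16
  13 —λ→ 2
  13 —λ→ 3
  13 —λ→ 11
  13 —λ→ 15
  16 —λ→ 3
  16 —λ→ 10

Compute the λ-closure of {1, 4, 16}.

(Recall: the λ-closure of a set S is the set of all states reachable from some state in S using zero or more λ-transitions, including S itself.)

{1, 3, 4, 7, 10, 11, 12, 15, 16}

Start with {1, 4, 16}.
From 4 via λ: add 12.
From 16 via λ: add 3, 10.
From 3 via λ: add 15.
From 10 via λ: add 11.
From 11 via λ: add 7.
No new states can be added; the closed set is {1, 3, 4, 7, 10, 11, 12, 15, 16}.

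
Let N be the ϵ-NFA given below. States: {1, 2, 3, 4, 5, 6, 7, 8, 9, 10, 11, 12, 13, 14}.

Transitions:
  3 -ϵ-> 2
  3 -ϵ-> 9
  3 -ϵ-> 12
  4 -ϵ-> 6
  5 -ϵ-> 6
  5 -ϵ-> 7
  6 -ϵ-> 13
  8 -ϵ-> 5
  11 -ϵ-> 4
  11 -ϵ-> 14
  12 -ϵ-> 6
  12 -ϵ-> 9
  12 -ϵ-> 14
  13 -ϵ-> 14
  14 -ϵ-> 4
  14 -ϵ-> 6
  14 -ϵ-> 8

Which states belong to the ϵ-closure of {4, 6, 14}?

{4, 5, 6, 7, 8, 13, 14}

Start with {4, 6, 14}.
From 6 via ϵ: add 13.
From 14 via ϵ: add 8.
From 8 via ϵ: add 5.
From 5 via ϵ: add 7.
No new states can be added; the closed set is {4, 5, 6, 7, 8, 13, 14}.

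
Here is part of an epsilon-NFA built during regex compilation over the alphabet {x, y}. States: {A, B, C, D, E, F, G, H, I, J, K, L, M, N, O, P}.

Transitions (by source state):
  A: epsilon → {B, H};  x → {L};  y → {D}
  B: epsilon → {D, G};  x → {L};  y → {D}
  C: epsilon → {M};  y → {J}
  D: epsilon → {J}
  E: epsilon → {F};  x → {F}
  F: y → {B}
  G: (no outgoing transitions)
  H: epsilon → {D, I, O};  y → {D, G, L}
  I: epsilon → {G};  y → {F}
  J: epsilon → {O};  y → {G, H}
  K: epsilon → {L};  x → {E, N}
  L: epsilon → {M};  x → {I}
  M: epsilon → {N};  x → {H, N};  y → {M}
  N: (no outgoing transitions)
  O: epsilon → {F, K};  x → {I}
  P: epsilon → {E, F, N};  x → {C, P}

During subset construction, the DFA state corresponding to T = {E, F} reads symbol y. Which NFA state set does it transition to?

F on y → {B}.
No y-transition from E.
Union after reading y: {B}.
Now take the epsilon-closure:
From B via epsilon: add D, G.
From D via epsilon: add J.
From J via epsilon: add O.
From O via epsilon: add F, K.
From K via epsilon: add L.
From L via epsilon: add M.
From M via epsilon: add N.
No new states can be added; the closed set is {B, D, F, G, J, K, L, M, N, O}.

{B, D, F, G, J, K, L, M, N, O}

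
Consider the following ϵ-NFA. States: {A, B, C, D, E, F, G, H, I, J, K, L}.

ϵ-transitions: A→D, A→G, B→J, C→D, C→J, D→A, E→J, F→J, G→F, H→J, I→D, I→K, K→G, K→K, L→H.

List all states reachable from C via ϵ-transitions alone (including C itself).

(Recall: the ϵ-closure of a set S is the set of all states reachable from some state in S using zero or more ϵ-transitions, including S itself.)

Start with {C}.
From C via ϵ: add D, J.
From D via ϵ: add A.
From A via ϵ: add G.
From G via ϵ: add F.
No new states can be added; the closed set is {A, C, D, F, G, J}.

{A, C, D, F, G, J}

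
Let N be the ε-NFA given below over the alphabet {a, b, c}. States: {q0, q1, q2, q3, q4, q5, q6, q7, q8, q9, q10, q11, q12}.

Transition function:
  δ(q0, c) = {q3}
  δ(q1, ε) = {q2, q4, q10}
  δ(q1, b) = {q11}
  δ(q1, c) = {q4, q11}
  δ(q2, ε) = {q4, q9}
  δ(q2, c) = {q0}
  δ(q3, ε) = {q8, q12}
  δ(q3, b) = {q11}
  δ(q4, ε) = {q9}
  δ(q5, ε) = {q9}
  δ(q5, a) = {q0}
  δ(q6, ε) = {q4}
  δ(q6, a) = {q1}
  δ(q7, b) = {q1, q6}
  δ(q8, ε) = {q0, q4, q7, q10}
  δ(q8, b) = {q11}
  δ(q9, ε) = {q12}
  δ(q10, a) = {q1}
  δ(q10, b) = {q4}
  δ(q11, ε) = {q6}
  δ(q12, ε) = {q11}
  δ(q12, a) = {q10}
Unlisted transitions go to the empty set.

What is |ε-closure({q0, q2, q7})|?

Start with {q0, q2, q7}.
From q2 via ε: add q4, q9.
From q9 via ε: add q12.
From q12 via ε: add q11.
From q11 via ε: add q6.
ε-closure = {q0, q2, q4, q6, q7, q9, q11, q12}, which has 8 states.

8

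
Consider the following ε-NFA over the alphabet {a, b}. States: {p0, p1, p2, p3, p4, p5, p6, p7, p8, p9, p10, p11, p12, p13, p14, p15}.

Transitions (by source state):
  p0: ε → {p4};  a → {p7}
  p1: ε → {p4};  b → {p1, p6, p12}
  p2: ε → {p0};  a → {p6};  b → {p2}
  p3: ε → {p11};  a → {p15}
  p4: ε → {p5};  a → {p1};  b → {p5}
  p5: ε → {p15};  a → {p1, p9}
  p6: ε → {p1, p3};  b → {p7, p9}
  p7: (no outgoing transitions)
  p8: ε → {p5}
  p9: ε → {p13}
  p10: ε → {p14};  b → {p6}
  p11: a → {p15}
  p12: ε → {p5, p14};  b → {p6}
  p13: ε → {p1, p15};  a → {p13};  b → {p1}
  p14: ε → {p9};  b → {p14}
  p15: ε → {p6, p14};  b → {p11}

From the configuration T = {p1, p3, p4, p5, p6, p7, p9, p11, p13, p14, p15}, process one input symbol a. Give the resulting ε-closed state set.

p3 on a → {p15}.
p4 on a → {p1}.
p5 on a → {p1, p9}.
p11 on a → {p15}.
p13 on a → {p13}.
No a-transition from p1, p6, p7, p9, p14, p15.
Union after reading a: {p1, p9, p13, p15}.
Now take the ε-closure:
From p1 via ε: add p4.
From p15 via ε: add p6, p14.
From p4 via ε: add p5.
From p6 via ε: add p3.
From p3 via ε: add p11.
No new states can be added; the closed set is {p1, p3, p4, p5, p6, p9, p11, p13, p14, p15}.

{p1, p3, p4, p5, p6, p9, p11, p13, p14, p15}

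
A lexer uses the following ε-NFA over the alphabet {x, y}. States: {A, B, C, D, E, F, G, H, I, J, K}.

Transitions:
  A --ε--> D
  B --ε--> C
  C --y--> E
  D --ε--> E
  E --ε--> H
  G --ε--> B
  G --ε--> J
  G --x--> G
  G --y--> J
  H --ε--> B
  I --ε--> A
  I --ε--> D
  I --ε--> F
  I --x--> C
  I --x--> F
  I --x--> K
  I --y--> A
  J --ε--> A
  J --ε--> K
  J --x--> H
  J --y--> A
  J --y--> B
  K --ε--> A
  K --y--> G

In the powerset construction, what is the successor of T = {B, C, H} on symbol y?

{B, C, E, H}

C on y → {E}.
No y-transition from B, H.
Union after reading y: {E}.
Now take the ε-closure:
From E via ε: add H.
From H via ε: add B.
From B via ε: add C.
No new states can be added; the closed set is {B, C, E, H}.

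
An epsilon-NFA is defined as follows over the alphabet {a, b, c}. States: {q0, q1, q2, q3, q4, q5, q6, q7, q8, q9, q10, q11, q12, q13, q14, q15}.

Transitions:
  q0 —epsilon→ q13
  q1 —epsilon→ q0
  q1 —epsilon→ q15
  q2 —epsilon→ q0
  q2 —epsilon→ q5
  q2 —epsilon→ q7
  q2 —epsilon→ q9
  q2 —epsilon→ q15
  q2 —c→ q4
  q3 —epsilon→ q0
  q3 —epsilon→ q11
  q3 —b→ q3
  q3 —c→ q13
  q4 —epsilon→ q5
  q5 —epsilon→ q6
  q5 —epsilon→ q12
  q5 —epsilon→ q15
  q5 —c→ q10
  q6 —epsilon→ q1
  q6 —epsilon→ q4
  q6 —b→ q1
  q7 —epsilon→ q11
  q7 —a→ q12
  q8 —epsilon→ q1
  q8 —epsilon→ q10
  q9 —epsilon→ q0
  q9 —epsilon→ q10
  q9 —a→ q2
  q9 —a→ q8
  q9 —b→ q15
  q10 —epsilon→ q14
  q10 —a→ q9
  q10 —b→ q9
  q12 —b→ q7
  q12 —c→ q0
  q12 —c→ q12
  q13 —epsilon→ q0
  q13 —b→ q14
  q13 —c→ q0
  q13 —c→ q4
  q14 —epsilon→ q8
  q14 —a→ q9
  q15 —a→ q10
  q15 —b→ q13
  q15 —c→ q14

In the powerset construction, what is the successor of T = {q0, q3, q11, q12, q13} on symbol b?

{q0, q1, q3, q7, q8, q10, q11, q13, q14, q15}

q3 on b → {q3}.
q12 on b → {q7}.
q13 on b → {q14}.
No b-transition from q0, q11.
Union after reading b: {q3, q7, q14}.
Now take the epsilon-closure:
From q3 via epsilon: add q0, q11.
From q14 via epsilon: add q8.
From q0 via epsilon: add q13.
From q8 via epsilon: add q1, q10.
From q1 via epsilon: add q15.
No new states can be added; the closed set is {q0, q1, q3, q7, q8, q10, q11, q13, q14, q15}.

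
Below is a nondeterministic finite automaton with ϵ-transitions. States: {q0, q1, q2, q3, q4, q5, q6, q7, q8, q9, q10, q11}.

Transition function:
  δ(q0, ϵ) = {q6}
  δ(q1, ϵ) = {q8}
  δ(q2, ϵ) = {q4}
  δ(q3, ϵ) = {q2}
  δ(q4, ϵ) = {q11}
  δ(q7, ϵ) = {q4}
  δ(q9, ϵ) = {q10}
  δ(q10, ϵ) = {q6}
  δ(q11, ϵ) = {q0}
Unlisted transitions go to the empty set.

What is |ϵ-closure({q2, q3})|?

6

Start with {q2, q3}.
From q2 via ϵ: add q4.
From q4 via ϵ: add q11.
From q11 via ϵ: add q0.
From q0 via ϵ: add q6.
ϵ-closure = {q0, q2, q3, q4, q6, q11}, which has 6 states.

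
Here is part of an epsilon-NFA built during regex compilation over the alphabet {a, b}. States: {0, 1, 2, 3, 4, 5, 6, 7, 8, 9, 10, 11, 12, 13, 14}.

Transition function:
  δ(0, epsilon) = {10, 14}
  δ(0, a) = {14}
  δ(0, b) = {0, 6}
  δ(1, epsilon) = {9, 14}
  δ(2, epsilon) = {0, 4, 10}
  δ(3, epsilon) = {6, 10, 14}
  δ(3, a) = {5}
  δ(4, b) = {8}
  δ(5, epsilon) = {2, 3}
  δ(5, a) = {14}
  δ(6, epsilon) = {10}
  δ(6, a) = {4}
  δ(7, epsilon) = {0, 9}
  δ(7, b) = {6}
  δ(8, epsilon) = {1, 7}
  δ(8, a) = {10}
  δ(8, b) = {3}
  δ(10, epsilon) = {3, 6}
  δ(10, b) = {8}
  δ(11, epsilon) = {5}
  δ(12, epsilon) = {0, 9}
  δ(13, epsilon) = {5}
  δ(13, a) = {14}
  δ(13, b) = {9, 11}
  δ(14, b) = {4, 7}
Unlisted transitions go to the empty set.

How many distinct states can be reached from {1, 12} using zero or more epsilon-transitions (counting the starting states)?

Start with {1, 12}.
From 1 via epsilon: add 9, 14.
From 12 via epsilon: add 0.
From 0 via epsilon: add 10.
From 10 via epsilon: add 3, 6.
epsilon-closure = {0, 1, 3, 6, 9, 10, 12, 14}, which has 8 states.

8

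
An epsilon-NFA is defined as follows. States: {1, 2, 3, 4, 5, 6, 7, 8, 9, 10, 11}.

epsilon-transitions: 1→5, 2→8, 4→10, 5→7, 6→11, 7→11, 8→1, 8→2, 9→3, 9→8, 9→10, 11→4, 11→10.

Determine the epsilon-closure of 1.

Start with {1}.
From 1 via epsilon: add 5.
From 5 via epsilon: add 7.
From 7 via epsilon: add 11.
From 11 via epsilon: add 4, 10.
No new states can be added; the closed set is {1, 4, 5, 7, 10, 11}.

{1, 4, 5, 7, 10, 11}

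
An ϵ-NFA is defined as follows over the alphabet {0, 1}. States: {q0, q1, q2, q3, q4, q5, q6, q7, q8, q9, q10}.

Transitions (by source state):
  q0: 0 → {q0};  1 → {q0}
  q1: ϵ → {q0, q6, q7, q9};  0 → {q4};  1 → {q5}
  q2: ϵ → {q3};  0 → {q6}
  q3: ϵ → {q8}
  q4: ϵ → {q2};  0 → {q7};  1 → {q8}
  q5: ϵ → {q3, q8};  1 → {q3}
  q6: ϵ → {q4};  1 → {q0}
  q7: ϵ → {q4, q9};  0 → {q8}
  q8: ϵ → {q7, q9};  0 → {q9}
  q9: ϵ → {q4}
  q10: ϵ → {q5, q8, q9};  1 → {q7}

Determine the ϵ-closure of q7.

{q2, q3, q4, q7, q8, q9}

Start with {q7}.
From q7 via ϵ: add q4, q9.
From q4 via ϵ: add q2.
From q2 via ϵ: add q3.
From q3 via ϵ: add q8.
No new states can be added; the closed set is {q2, q3, q4, q7, q8, q9}.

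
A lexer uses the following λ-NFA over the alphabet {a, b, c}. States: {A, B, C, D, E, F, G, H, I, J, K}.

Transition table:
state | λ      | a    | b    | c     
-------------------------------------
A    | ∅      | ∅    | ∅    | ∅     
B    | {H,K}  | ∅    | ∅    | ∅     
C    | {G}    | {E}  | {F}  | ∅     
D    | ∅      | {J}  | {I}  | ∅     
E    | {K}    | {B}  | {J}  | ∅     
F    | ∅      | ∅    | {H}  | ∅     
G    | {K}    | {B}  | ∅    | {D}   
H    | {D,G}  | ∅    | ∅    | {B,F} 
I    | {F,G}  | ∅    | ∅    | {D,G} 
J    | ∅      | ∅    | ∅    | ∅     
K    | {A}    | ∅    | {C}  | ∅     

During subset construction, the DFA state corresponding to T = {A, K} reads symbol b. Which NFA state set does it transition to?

{A, C, G, K}

K on b → {C}.
No b-transition from A.
Union after reading b: {C}.
Now take the λ-closure:
From C via λ: add G.
From G via λ: add K.
From K via λ: add A.
No new states can be added; the closed set is {A, C, G, K}.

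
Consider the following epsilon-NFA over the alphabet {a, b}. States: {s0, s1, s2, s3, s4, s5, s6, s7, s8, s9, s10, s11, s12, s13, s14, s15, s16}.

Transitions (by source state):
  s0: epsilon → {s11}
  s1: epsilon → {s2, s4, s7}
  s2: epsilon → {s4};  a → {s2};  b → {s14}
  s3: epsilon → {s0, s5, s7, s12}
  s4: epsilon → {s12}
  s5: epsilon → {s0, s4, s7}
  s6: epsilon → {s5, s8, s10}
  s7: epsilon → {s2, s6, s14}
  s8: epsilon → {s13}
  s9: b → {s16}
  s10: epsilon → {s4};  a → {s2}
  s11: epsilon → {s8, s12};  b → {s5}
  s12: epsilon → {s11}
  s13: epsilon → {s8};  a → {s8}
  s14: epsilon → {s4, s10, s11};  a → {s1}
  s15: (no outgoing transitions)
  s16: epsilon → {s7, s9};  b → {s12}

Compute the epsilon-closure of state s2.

Start with {s2}.
From s2 via epsilon: add s4.
From s4 via epsilon: add s12.
From s12 via epsilon: add s11.
From s11 via epsilon: add s8.
From s8 via epsilon: add s13.
No new states can be added; the closed set is {s2, s4, s8, s11, s12, s13}.

{s2, s4, s8, s11, s12, s13}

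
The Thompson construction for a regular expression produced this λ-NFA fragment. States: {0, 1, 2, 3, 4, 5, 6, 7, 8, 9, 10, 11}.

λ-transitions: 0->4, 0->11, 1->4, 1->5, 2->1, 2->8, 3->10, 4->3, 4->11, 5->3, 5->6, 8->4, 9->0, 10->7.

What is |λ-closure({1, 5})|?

Start with {1, 5}.
From 1 via λ: add 4.
From 5 via λ: add 3, 6.
From 3 via λ: add 10.
From 4 via λ: add 11.
From 10 via λ: add 7.
λ-closure = {1, 3, 4, 5, 6, 7, 10, 11}, which has 8 states.

8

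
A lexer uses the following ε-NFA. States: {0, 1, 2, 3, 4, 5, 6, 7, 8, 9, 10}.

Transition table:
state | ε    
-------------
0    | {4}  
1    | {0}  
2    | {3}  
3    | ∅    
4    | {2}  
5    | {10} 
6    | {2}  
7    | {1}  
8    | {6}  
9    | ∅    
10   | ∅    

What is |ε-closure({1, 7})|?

Start with {1, 7}.
From 1 via ε: add 0.
From 0 via ε: add 4.
From 4 via ε: add 2.
From 2 via ε: add 3.
ε-closure = {0, 1, 2, 3, 4, 7}, which has 6 states.

6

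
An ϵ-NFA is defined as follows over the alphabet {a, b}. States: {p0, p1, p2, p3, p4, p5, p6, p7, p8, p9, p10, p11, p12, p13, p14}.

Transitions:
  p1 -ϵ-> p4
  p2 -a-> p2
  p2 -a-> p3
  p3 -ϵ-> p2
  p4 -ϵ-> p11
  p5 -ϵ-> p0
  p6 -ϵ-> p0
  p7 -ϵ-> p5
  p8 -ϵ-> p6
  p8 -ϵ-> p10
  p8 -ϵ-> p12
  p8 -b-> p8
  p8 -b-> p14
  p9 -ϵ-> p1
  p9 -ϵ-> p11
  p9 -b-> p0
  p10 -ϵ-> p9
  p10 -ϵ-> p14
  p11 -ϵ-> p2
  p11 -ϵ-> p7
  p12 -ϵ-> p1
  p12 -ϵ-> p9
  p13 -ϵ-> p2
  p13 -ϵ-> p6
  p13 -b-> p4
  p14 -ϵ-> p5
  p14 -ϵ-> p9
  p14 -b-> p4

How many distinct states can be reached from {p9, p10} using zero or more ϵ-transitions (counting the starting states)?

10

Start with {p9, p10}.
From p9 via ϵ: add p1, p11.
From p10 via ϵ: add p14.
From p1 via ϵ: add p4.
From p11 via ϵ: add p2, p7.
From p14 via ϵ: add p5.
From p5 via ϵ: add p0.
ϵ-closure = {p0, p1, p2, p4, p5, p7, p9, p10, p11, p14}, which has 10 states.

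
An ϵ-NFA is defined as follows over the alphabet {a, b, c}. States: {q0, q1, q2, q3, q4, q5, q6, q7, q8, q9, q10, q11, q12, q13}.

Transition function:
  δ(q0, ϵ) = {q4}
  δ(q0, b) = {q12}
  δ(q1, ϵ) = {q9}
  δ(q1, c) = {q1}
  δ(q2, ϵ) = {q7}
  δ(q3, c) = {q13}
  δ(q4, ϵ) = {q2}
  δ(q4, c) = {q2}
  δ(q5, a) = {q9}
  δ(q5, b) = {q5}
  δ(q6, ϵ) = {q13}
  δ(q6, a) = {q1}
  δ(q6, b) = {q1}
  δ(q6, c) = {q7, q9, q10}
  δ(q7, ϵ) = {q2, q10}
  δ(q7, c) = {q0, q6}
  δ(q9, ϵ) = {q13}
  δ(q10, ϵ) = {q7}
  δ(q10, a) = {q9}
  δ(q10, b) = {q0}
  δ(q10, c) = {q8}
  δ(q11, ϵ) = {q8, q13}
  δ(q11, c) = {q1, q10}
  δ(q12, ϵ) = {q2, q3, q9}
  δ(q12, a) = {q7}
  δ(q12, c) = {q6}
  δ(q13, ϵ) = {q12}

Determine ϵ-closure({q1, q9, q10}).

Start with {q1, q9, q10}.
From q9 via ϵ: add q13.
From q10 via ϵ: add q7.
From q7 via ϵ: add q2.
From q13 via ϵ: add q12.
From q12 via ϵ: add q3.
No new states can be added; the closed set is {q1, q2, q3, q7, q9, q10, q12, q13}.

{q1, q2, q3, q7, q9, q10, q12, q13}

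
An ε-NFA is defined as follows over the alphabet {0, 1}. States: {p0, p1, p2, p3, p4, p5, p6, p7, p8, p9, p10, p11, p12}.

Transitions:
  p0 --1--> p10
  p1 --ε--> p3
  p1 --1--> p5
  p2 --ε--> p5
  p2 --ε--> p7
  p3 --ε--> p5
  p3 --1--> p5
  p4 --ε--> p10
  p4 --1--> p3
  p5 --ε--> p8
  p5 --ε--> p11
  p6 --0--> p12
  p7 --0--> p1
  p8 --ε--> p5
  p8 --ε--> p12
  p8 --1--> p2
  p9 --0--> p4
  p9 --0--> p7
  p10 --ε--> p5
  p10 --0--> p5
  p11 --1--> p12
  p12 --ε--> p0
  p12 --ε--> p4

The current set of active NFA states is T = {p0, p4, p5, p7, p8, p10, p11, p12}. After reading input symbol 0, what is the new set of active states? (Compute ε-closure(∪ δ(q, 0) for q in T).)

p7 on 0 → {p1}.
p10 on 0 → {p5}.
No 0-transition from p0, p4, p5, p8, p11, p12.
Union after reading 0: {p1, p5}.
Now take the ε-closure:
From p1 via ε: add p3.
From p5 via ε: add p8, p11.
From p8 via ε: add p12.
From p12 via ε: add p0, p4.
From p4 via ε: add p10.
No new states can be added; the closed set is {p0, p1, p3, p4, p5, p8, p10, p11, p12}.

{p0, p1, p3, p4, p5, p8, p10, p11, p12}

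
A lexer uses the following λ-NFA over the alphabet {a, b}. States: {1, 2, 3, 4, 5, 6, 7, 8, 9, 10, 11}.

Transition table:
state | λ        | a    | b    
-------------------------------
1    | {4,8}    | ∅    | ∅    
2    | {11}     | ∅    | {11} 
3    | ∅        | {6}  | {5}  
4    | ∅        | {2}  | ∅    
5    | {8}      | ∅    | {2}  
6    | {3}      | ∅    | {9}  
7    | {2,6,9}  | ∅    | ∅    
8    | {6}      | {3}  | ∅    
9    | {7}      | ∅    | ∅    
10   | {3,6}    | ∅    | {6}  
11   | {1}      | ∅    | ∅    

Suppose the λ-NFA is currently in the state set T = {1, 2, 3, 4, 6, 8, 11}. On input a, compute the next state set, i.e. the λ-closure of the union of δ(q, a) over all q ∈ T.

{1, 2, 3, 4, 6, 8, 11}

3 on a → {6}.
4 on a → {2}.
8 on a → {3}.
No a-transition from 1, 2, 6, 11.
Union after reading a: {2, 3, 6}.
Now take the λ-closure:
From 2 via λ: add 11.
From 11 via λ: add 1.
From 1 via λ: add 4, 8.
No new states can be added; the closed set is {1, 2, 3, 4, 6, 8, 11}.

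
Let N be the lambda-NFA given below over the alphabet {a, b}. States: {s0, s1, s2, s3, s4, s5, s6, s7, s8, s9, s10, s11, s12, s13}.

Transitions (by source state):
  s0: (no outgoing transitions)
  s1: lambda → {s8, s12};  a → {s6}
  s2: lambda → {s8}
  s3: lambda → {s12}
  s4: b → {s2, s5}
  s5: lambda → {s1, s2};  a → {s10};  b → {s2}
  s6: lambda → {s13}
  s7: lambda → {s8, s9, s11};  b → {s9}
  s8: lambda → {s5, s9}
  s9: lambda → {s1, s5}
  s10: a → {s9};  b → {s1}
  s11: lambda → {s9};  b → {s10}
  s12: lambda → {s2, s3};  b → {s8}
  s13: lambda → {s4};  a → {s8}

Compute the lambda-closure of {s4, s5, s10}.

Start with {s4, s5, s10}.
From s5 via lambda: add s1, s2.
From s1 via lambda: add s8, s12.
From s8 via lambda: add s9.
From s12 via lambda: add s3.
No new states can be added; the closed set is {s1, s2, s3, s4, s5, s8, s9, s10, s12}.

{s1, s2, s3, s4, s5, s8, s9, s10, s12}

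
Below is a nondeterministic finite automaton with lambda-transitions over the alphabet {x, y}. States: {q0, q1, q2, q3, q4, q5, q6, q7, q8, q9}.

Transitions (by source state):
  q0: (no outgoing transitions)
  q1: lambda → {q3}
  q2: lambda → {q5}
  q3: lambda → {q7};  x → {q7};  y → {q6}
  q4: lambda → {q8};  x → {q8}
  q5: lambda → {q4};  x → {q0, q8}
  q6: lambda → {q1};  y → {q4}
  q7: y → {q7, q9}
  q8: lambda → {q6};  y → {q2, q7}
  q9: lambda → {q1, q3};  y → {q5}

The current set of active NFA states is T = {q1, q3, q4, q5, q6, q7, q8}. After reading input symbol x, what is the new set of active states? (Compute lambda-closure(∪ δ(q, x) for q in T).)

q3 on x → {q7}.
q4 on x → {q8}.
q5 on x → {q0, q8}.
No x-transition from q1, q6, q7, q8.
Union after reading x: {q0, q7, q8}.
Now take the lambda-closure:
From q8 via lambda: add q6.
From q6 via lambda: add q1.
From q1 via lambda: add q3.
No new states can be added; the closed set is {q0, q1, q3, q6, q7, q8}.

{q0, q1, q3, q6, q7, q8}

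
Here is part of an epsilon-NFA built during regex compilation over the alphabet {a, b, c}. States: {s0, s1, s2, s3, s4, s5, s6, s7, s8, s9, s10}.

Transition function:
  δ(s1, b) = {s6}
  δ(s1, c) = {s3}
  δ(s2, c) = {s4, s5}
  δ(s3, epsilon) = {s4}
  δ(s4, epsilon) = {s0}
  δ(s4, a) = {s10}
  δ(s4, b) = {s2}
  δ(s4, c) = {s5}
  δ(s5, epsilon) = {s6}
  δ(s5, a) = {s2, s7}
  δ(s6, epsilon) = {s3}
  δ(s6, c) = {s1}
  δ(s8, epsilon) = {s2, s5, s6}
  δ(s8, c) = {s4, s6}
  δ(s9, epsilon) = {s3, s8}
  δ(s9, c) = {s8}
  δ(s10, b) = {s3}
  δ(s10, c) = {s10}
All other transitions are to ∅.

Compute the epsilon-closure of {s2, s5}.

Start with {s2, s5}.
From s5 via epsilon: add s6.
From s6 via epsilon: add s3.
From s3 via epsilon: add s4.
From s4 via epsilon: add s0.
No new states can be added; the closed set is {s0, s2, s3, s4, s5, s6}.

{s0, s2, s3, s4, s5, s6}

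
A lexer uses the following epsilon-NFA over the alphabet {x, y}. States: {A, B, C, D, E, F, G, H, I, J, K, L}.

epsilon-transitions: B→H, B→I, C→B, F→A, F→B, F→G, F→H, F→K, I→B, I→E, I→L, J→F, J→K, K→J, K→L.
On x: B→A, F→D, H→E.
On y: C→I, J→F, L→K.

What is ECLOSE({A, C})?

Start with {A, C}.
From C via epsilon: add B.
From B via epsilon: add H, I.
From I via epsilon: add E, L.
No new states can be added; the closed set is {A, B, C, E, H, I, L}.

{A, B, C, E, H, I, L}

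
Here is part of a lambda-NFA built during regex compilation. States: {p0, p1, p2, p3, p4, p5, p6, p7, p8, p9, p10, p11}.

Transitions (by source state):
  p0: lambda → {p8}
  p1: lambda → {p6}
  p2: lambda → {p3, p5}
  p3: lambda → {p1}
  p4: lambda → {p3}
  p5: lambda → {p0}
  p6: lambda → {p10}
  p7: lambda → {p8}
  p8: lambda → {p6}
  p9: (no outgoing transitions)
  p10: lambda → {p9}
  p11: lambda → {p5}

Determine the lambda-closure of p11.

{p0, p5, p6, p8, p9, p10, p11}

Start with {p11}.
From p11 via lambda: add p5.
From p5 via lambda: add p0.
From p0 via lambda: add p8.
From p8 via lambda: add p6.
From p6 via lambda: add p10.
From p10 via lambda: add p9.
No new states can be added; the closed set is {p0, p5, p6, p8, p9, p10, p11}.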